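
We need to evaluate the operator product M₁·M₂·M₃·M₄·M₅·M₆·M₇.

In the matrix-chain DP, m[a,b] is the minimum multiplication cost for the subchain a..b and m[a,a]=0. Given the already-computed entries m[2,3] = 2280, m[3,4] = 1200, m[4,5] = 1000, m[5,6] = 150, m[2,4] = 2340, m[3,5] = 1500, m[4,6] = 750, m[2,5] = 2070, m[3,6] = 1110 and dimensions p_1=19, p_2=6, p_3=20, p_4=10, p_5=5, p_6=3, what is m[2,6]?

m[2,6] = min over k∈[2,5] of m[2,k]+m[k+1,6]+p_{1}·p_k·p_{6}.
k=2: 0 + 1110 + 19·6·3 = 1452; k=3: 2280 + 750 + 19·20·3 = 4170; k=4: 2340 + 150 + 19·10·3 = 3060; k=5: 2070 + 0 + 19·5·3 = 2355.
Minimum: 1452 at k=2.

1452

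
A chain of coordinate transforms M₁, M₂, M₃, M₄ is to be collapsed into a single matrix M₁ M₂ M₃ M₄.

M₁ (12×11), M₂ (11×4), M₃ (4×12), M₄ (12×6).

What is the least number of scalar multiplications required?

Adjacent pairs: M₁M₂ = 12·11·4 = 528; M₂M₃ = 11·4·12 = 528; M₃M₄ = 4·12·6 = 288.
Length 3: M₁..M₃: k=1: 0+528+12·11·12=2112; k=2: 528+0+12·4·12=1104 → min 1104 | M₂..M₄: k=2: 0+288+11·4·6=552; k=3: 528+0+11·12·6=1320 → min 552.
Length 4: M₁..M₄: k=1: 0+552+12·11·6=1344; k=2: 528+288+12·4·6=1104; k=3: 1104+0+12·12·6=1968 → min 1104.
Optimal order: ((M₁ M₂) (M₃ M₄)) with cost 1104.

1104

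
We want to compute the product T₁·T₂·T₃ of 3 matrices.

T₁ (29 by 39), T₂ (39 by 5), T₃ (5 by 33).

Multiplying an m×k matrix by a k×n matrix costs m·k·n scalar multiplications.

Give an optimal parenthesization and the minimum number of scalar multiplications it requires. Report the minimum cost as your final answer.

10440

(T₁·(T₂·T₃)): cost 43758.
((T₁·T₂)·T₃): cost 10440.
Optimal: ((T₁·T₂)·T₃) with cost 10440.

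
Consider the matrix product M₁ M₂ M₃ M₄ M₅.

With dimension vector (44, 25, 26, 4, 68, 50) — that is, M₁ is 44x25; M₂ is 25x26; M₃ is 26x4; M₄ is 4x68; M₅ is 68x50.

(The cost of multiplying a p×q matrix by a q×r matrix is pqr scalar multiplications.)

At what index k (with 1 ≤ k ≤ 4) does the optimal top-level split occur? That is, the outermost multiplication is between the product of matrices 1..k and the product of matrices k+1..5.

Adjacent pairs: M₁M₂ = 44·25·26 = 28600; M₂M₃ = 25·26·4 = 2600; M₃M₄ = 26·4·68 = 7072; M₄M₅ = 4·68·50 = 13600.
Length 3: M₁..M₃: k=1: 0+2600+44·25·4=7000; k=2: 28600+0+44·26·4=33176 → min 7000 | M₂..M₄: k=2: 0+7072+25·26·68=51272; k=3: 2600+0+25·4·68=9400 → min 9400 | M₃..M₅: k=3: 0+13600+26·4·50=18800; k=4: 7072+0+26·68·50=95472 → min 18800.
Length 4: M₁..M₄: k=1: 0+9400+44·25·68=84200; k=2: 28600+7072+44·26·68=113464; k=3: 7000+0+44·4·68=18968 → min 18968 | M₂..M₅: k=2: 0+18800+25·26·50=51300; k=3: 2600+13600+25·4·50=21200; k=4: 9400+0+25·68·50=94400 → min 21200.
Top-level splits: k=1: (M₁..M₁)·(M₂..M₅) → 0+21200+44·25·50 = 76200; k=2: (M₁..M₂)·(M₃..M₅) → 28600+18800+44·26·50 = 104600; k=3: (M₁..M₃)·(M₄..M₅) → 7000+13600+44·4·50 = 29400; k=4: (M₁..M₄)·(M₅..M₅) → 18968+0+44·68·50 = 168568.
Best split is after M₃, i.e. k = 3.

3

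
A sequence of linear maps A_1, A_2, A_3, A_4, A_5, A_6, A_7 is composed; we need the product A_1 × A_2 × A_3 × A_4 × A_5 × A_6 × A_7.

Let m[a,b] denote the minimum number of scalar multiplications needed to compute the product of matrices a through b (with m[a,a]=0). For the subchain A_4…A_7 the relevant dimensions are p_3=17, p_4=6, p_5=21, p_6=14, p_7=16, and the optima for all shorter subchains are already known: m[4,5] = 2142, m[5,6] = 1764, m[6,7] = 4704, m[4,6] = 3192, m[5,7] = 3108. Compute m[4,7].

m[4,7] = min over k∈[4,6] of m[4,k]+m[k+1,7]+p_{3}·p_k·p_{7}.
k=4: 0 + 3108 + 17·6·16 = 4740; k=5: 2142 + 4704 + 17·21·16 = 12558; k=6: 3192 + 0 + 17·14·16 = 7000.
Minimum: 4740 at k=4.

4740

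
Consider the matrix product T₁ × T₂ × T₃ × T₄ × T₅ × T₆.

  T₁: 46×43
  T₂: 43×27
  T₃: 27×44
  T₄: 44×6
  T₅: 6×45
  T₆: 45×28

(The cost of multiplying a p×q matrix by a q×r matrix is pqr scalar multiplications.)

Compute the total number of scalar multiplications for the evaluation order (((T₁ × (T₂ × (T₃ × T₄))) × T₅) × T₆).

(T₃ × T₄): 27×44 by 44×6 → 27×6, cost 27·44·6 = 7128
(T₂ × (T₃ × T₄)): 43×27 by 27×6 → 43×6, cost 43·27·6 = 6966; cumulative 14094
(T₁ × (T₂ × (T₃ × T₄))): 46×43 by 43×6 → 46×6, cost 46·43·6 = 11868; cumulative 25962
((T₁ × (T₂ × (T₃ × T₄))) × T₅): 46×6 by 6×45 → 46×45, cost 46·6·45 = 12420; cumulative 38382
(((T₁ × (T₂ × (T₃ × T₄))) × T₅) × T₆): 46×45 by 45×28 → 46×28, cost 46·45·28 = 57960; cumulative 96342
Total: 96342 scalar multiplications.

96342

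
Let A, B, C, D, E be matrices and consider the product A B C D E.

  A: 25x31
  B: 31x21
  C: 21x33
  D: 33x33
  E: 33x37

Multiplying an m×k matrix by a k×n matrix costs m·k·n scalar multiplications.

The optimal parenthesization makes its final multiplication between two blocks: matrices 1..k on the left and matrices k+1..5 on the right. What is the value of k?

Adjacent pairs: AB = 25·31·21 = 16275; BC = 31·21·33 = 21483; CD = 21·33·33 = 22869; DE = 33·33·37 = 40293.
Length 3: A..C: k=1: 0+21483+25·31·33=47058; k=2: 16275+0+25·21·33=33600 → min 33600 | B..D: k=2: 0+22869+31·21·33=44352; k=3: 21483+0+31·33·33=55242 → min 44352 | C..E: k=3: 0+40293+21·33·37=65934; k=4: 22869+0+21·33·37=48510 → min 48510.
Length 4: A..D: k=1: 0+44352+25·31·33=69927; k=2: 16275+22869+25·21·33=56469; k=3: 33600+0+25·33·33=60825 → min 56469 | B..E: k=2: 0+48510+31·21·37=72597; k=3: 21483+40293+31·33·37=99627; k=4: 44352+0+31·33·37=82203 → min 72597.
Top-level splits: k=1: (A..A)·(B..E) → 0+72597+25·31·37 = 101272; k=2: (A..B)·(C..E) → 16275+48510+25·21·37 = 84210; k=3: (A..C)·(D..E) → 33600+40293+25·33·37 = 104418; k=4: (A..D)·(E..E) → 56469+0+25·33·37 = 86994.
Best split is after B, i.e. k = 2.

2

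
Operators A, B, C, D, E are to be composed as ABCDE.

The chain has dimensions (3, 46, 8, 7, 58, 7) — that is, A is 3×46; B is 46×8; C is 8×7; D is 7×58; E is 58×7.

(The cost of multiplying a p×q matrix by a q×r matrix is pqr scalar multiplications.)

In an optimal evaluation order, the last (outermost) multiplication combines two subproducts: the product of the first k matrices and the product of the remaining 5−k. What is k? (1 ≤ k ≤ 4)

Adjacent pairs: AB = 3·46·8 = 1104; BC = 46·8·7 = 2576; CD = 8·7·58 = 3248; DE = 7·58·7 = 2842.
Length 3: A..C: k=1: 0+2576+3·46·7=3542; k=2: 1104+0+3·8·7=1272 → min 1272 | B..D: k=2: 0+3248+46·8·58=24592; k=3: 2576+0+46·7·58=21252 → min 21252 | C..E: k=3: 0+2842+8·7·7=3234; k=4: 3248+0+8·58·7=6496 → min 3234.
Length 4: A..D: k=1: 0+21252+3·46·58=29256; k=2: 1104+3248+3·8·58=5744; k=3: 1272+0+3·7·58=2490 → min 2490 | B..E: k=2: 0+3234+46·8·7=5810; k=3: 2576+2842+46·7·7=7672; k=4: 21252+0+46·58·7=39928 → min 5810.
Top-level splits: k=1: (A..A)·(B..E) → 0+5810+3·46·7 = 6776; k=2: (A..B)·(C..E) → 1104+3234+3·8·7 = 4506; k=3: (A..C)·(D..E) → 1272+2842+3·7·7 = 4261; k=4: (A..D)·(E..E) → 2490+0+3·58·7 = 3708.
Best split is after D, i.e. k = 4.

4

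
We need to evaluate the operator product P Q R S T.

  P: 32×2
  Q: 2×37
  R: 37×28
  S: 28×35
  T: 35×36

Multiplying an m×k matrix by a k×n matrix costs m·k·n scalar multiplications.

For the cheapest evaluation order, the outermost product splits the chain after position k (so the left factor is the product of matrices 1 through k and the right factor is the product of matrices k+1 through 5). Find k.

Adjacent pairs: PQ = 32·2·37 = 2368; QR = 2·37·28 = 2072; RS = 37·28·35 = 36260; ST = 28·35·36 = 35280.
Length 3: P..R: k=1: 0+2072+32·2·28=3864; k=2: 2368+0+32·37·28=35520 → min 3864 | Q..S: k=2: 0+36260+2·37·35=38850; k=3: 2072+0+2·28·35=4032 → min 4032 | R..T: k=3: 0+35280+37·28·36=72576; k=4: 36260+0+37·35·36=82880 → min 72576.
Length 4: P..S: k=1: 0+4032+32·2·35=6272; k=2: 2368+36260+32·37·35=80068; k=3: 3864+0+32·28·35=35224 → min 6272 | Q..T: k=2: 0+72576+2·37·36=75240; k=3: 2072+35280+2·28·36=39368; k=4: 4032+0+2·35·36=6552 → min 6552.
Top-level splits: k=1: (P..P)·(Q..T) → 0+6552+32·2·36 = 8856; k=2: (P..Q)·(R..T) → 2368+72576+32·37·36 = 117568; k=3: (P..R)·(S..T) → 3864+35280+32·28·36 = 71400; k=4: (P..S)·(T..T) → 6272+0+32·35·36 = 46592.
Best split is after P, i.e. k = 1.

1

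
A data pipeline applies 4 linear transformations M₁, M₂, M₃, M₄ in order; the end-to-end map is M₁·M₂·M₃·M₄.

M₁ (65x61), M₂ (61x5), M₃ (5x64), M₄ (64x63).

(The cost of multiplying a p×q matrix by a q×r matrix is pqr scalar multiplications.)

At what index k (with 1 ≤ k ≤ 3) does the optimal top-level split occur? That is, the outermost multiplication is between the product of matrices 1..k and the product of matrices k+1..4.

Adjacent pairs: M₁M₂ = 65·61·5 = 19825; M₂M₃ = 61·5·64 = 19520; M₃M₄ = 5·64·63 = 20160.
Length 3: M₁..M₃: k=1: 0+19520+65·61·64=273280; k=2: 19825+0+65·5·64=40625 → min 40625 | M₂..M₄: k=2: 0+20160+61·5·63=39375; k=3: 19520+0+61·64·63=265472 → min 39375.
Top-level splits: k=1: (M₁..M₁)·(M₂..M₄) → 0+39375+65·61·63 = 289170; k=2: (M₁..M₂)·(M₃..M₄) → 19825+20160+65·5·63 = 60460; k=3: (M₁..M₃)·(M₄..M₄) → 40625+0+65·64·63 = 302705.
Best split is after M₂, i.e. k = 2.

2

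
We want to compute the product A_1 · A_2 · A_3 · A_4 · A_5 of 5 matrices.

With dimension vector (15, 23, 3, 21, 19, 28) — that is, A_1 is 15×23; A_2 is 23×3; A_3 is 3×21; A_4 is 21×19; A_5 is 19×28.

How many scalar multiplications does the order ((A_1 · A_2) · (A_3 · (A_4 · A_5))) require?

15231

(A_1 · A_2): 15×23 by 23×3 → 15×3, cost 15·23·3 = 1035
(A_4 · A_5): 21×19 by 19×28 → 21×28, cost 21·19·28 = 11172
(A_3 · (A_4 · A_5)): 3×21 by 21×28 → 3×28, cost 3·21·28 = 1764; cumulative 12936
((A_1 · A_2) · (A_3 · (A_4 · A_5))): 15×3 by 3×28 → 15×28, cost 15·3·28 = 1260; cumulative 15231
Total: 15231 scalar multiplications.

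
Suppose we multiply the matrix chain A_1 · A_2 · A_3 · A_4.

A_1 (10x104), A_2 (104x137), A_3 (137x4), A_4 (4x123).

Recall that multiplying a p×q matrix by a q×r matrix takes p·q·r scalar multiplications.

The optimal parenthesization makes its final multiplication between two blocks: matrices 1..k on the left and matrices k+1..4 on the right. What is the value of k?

3

Adjacent pairs: A_1A_2 = 10·104·137 = 142480; A_2A_3 = 104·137·4 = 56992; A_3A_4 = 137·4·123 = 67404.
Length 3: A_1..A_3: k=1: 0+56992+10·104·4=61152; k=2: 142480+0+10·137·4=147960 → min 61152 | A_2..A_4: k=2: 0+67404+104·137·123=1819908; k=3: 56992+0+104·4·123=108160 → min 108160.
Top-level splits: k=1: (A_1..A_1)·(A_2..A_4) → 0+108160+10·104·123 = 236080; k=2: (A_1..A_2)·(A_3..A_4) → 142480+67404+10·137·123 = 378394; k=3: (A_1..A_3)·(A_4..A_4) → 61152+0+10·4·123 = 66072.
Best split is after A_3, i.e. k = 3.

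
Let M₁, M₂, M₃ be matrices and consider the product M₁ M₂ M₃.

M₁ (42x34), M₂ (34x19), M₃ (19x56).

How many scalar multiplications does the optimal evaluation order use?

71820

Order (M₁ (M₂ M₃)): (M₂ M₃): 34×19 by 19×56 → 34×56, cost 34·19·56 = 36176; (M₁ (M₂ M₃)): 42×34 by 34×56 → 42×56, cost 42·34·56 = 79968; cumulative 116144. Total 116144.
Order ((M₁ M₂) M₃): (M₁ M₂): 42×34 by 34×19 → 42×19, cost 42·34·19 = 27132; ((M₁ M₂) M₃): 42×19 by 19×56 → 42×56, cost 42·19·56 = 44688; cumulative 71820. Total 71820.
Minimum: 71820.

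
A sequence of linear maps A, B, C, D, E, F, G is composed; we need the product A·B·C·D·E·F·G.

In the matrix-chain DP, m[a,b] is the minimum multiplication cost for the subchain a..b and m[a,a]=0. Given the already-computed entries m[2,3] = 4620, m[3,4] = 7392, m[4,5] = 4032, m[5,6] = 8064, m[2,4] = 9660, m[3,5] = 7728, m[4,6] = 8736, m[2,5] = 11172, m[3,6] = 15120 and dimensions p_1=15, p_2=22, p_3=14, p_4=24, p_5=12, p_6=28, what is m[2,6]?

m[2,6] = min over k∈[2,5] of m[2,k]+m[k+1,6]+p_{1}·p_k·p_{6}.
k=2: 0 + 15120 + 15·22·28 = 24360; k=3: 4620 + 8736 + 15·14·28 = 19236; k=4: 9660 + 8064 + 15·24·28 = 27804; k=5: 11172 + 0 + 15·12·28 = 16212.
Minimum: 16212 at k=5.

16212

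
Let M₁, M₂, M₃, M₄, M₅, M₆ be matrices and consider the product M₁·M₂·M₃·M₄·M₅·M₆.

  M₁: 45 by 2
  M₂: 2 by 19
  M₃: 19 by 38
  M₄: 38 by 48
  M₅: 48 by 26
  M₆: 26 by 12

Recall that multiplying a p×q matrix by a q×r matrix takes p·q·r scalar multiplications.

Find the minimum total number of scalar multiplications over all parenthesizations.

9292

Adjacent pairs: M₁M₂ = 45·2·19 = 1710; M₂M₃ = 2·19·38 = 1444; M₃M₄ = 19·38·48 = 34656; M₄M₅ = 38·48·26 = 47424; M₅M₆ = 48·26·12 = 14976.
Length 3: M₁..M₃: k=1: 0+1444+45·2·38=4864; k=2: 1710+0+45·19·38=34200 → min 4864 | M₂..M₄: k=2: 0+34656+2·19·48=36480; k=3: 1444+0+2·38·48=5092 → min 5092 | M₃..M₅: k=3: 0+47424+19·38·26=66196; k=4: 34656+0+19·48·26=58368 → min 58368 | M₄..M₆: k=4: 0+14976+38·48·12=36864; k=5: 47424+0+38·26·12=59280 → min 36864.
Length 4: M₁..M₄: k=1: 0+5092+45·2·48=9412; k=2: 1710+34656+45·19·48=77406; k=3: 4864+0+45·38·48=86944 → min 9412 | M₂..M₅: k=2: 0+58368+2·19·26=59356; k=3: 1444+47424+2·38·26=50844; k=4: 5092+0+2·48·26=7588 → min 7588 | M₃..M₆: k=3: 0+36864+19·38·12=45528; k=4: 34656+14976+19·48·12=60576; k=5: 58368+0+19·26·12=64296 → min 45528.
Length 5: M₁..M₅: k=1: 0+7588+45·2·26=9928; k=2: 1710+58368+45·19·26=82308; k=3: 4864+47424+45·38·26=96748; k=4: 9412+0+45·48·26=65572 → min 9928 | M₂..M₆: k=2: 0+45528+2·19·12=45984; k=3: 1444+36864+2·38·12=39220; k=4: 5092+14976+2·48·12=21220; k=5: 7588+0+2·26·12=8212 → min 8212.
Length 6: M₁..M₆: k=1: 0+8212+45·2·12=9292; k=2: 1710+45528+45·19·12=57498; k=3: 4864+36864+45·38·12=62248; k=4: 9412+14976+45·48·12=50308; k=5: 9928+0+45·26·12=23968 → min 9292.
Optimal order: (M₁·((((M₂·M₃)·M₄)·M₅)·M₆)) with cost 9292.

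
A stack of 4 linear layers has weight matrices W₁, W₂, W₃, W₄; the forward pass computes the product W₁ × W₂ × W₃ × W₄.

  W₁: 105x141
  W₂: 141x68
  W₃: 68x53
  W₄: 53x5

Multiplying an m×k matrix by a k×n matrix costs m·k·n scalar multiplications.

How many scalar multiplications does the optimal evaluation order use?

139985

Adjacent pairs: W₁W₂ = 105·141·68 = 1006740; W₂W₃ = 141·68·53 = 508164; W₃W₄ = 68·53·5 = 18020.
Length 3: W₁..W₃: k=1: 0+508164+105·141·53=1292829; k=2: 1006740+0+105·68·53=1385160 → min 1292829 | W₂..W₄: k=2: 0+18020+141·68·5=65960; k=3: 508164+0+141·53·5=545529 → min 65960.
Length 4: W₁..W₄: k=1: 0+65960+105·141·5=139985; k=2: 1006740+18020+105·68·5=1060460; k=3: 1292829+0+105·53·5=1320654 → min 139985.
Optimal order: (W₁ × (W₂ × (W₃ × W₄))) with cost 139985.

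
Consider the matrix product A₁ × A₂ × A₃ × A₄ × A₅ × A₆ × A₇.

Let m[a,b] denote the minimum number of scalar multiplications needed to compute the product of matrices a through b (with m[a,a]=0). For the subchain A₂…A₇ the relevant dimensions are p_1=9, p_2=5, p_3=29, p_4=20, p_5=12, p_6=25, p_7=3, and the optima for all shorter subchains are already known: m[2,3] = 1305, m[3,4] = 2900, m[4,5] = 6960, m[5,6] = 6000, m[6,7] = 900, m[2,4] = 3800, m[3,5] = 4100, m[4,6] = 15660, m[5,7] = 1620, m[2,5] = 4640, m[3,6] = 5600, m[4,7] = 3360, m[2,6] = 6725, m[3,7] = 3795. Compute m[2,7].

3930

m[2,7] = min over k∈[2,6] of m[2,k]+m[k+1,7]+p_{1}·p_k·p_{7}.
k=2: 0 + 3795 + 9·5·3 = 3930; k=3: 1305 + 3360 + 9·29·3 = 5448; k=4: 3800 + 1620 + 9·20·3 = 5960; k=5: 4640 + 900 + 9·12·3 = 5864; k=6: 6725 + 0 + 9·25·3 = 7400.
Minimum: 3930 at k=2.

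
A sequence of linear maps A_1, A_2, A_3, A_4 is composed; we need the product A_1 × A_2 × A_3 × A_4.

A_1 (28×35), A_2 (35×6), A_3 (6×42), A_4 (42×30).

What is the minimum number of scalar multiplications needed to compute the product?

18480

Adjacent pairs: A_1A_2 = 28·35·6 = 5880; A_2A_3 = 35·6·42 = 8820; A_3A_4 = 6·42·30 = 7560.
Length 3: A_1..A_3: k=1: 0+8820+28·35·42=49980; k=2: 5880+0+28·6·42=12936 → min 12936 | A_2..A_4: k=2: 0+7560+35·6·30=13860; k=3: 8820+0+35·42·30=52920 → min 13860.
Length 4: A_1..A_4: k=1: 0+13860+28·35·30=43260; k=2: 5880+7560+28·6·30=18480; k=3: 12936+0+28·42·30=48216 → min 18480.
Optimal order: ((A_1 × A_2) × (A_3 × A_4)) with cost 18480.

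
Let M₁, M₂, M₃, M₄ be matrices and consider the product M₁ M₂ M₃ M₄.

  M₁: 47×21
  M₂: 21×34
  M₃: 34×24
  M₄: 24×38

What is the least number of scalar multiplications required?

Adjacent pairs: M₁M₂ = 47·21·34 = 33558; M₂M₃ = 21·34·24 = 17136; M₃M₄ = 34·24·38 = 31008.
Length 3: M₁..M₃: k=1: 0+17136+47·21·24=40824; k=2: 33558+0+47·34·24=71910 → min 40824 | M₂..M₄: k=2: 0+31008+21·34·38=58140; k=3: 17136+0+21·24·38=36288 → min 36288.
Length 4: M₁..M₄: k=1: 0+36288+47·21·38=73794; k=2: 33558+31008+47·34·38=125290; k=3: 40824+0+47·24·38=83688 → min 73794.
Optimal order: (M₁ ((M₂ M₃) M₄)) with cost 73794.

73794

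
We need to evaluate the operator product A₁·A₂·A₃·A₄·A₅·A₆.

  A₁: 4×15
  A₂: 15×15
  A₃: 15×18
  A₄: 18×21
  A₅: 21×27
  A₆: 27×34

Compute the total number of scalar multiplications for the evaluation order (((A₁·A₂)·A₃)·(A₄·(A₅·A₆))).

(A₁·A₂): 4×15 by 15×15 → 4×15, cost 4·15·15 = 900
((A₁·A₂)·A₃): 4×15 by 15×18 → 4×18, cost 4·15·18 = 1080; cumulative 1980
(A₅·A₆): 21×27 by 27×34 → 21×34, cost 21·27·34 = 19278
(A₄·(A₅·A₆)): 18×21 by 21×34 → 18×34, cost 18·21·34 = 12852; cumulative 32130
(((A₁·A₂)·A₃)·(A₄·(A₅·A₆))): 4×18 by 18×34 → 4×34, cost 4·18·34 = 2448; cumulative 36558
Total: 36558 scalar multiplications.

36558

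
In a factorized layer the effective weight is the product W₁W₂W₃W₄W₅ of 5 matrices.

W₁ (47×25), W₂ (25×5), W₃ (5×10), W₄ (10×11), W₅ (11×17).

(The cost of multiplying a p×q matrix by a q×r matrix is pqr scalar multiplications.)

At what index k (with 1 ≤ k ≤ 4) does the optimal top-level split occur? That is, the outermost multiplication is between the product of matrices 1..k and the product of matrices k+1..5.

2

Adjacent pairs: W₁W₂ = 47·25·5 = 5875; W₂W₃ = 25·5·10 = 1250; W₃W₄ = 5·10·11 = 550; W₄W₅ = 10·11·17 = 1870.
Length 3: W₁..W₃: k=1: 0+1250+47·25·10=13000; k=2: 5875+0+47·5·10=8225 → min 8225 | W₂..W₄: k=2: 0+550+25·5·11=1925; k=3: 1250+0+25·10·11=4000 → min 1925 | W₃..W₅: k=3: 0+1870+5·10·17=2720; k=4: 550+0+5·11·17=1485 → min 1485.
Length 4: W₁..W₄: k=1: 0+1925+47·25·11=14850; k=2: 5875+550+47·5·11=9010; k=3: 8225+0+47·10·11=13395 → min 9010 | W₂..W₅: k=2: 0+1485+25·5·17=3610; k=3: 1250+1870+25·10·17=7370; k=4: 1925+0+25·11·17=6600 → min 3610.
Top-level splits: k=1: (W₁..W₁)·(W₂..W₅) → 0+3610+47·25·17 = 23585; k=2: (W₁..W₂)·(W₃..W₅) → 5875+1485+47·5·17 = 11355; k=3: (W₁..W₃)·(W₄..W₅) → 8225+1870+47·10·17 = 18085; k=4: (W₁..W₄)·(W₅..W₅) → 9010+0+47·11·17 = 17799.
Best split is after W₂, i.e. k = 2.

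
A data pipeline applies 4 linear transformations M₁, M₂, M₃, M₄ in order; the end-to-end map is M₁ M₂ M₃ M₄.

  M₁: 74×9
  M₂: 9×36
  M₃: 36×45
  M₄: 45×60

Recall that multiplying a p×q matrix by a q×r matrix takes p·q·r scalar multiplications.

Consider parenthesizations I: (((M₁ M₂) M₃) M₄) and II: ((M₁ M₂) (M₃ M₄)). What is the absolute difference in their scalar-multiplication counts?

Order I = (((M₁ M₂) M₃) M₄): (M₁ M₂): 74×9 by 9×36 → 74×36, cost 74·9·36 = 23976; ((M₁ M₂) M₃): 74×36 by 36×45 → 74×45, cost 74·36·45 = 119880; cumulative 143856; (((M₁ M₂) M₃) M₄): 74×45 by 45×60 → 74×60, cost 74·45·60 = 199800; cumulative 343656. Total 343656.
Order II = ((M₁ M₂) (M₃ M₄)): (M₁ M₂): 74×9 by 9×36 → 74×36, cost 74·9·36 = 23976; (M₃ M₄): 36×45 by 45×60 → 36×60, cost 36·45·60 = 97200; ((M₁ M₂) (M₃ M₄)): 74×36 by 36×60 → 74×60, cost 74·36·60 = 159840; cumulative 281016. Total 281016.
Difference: |343656 − 281016| = 62640.

62640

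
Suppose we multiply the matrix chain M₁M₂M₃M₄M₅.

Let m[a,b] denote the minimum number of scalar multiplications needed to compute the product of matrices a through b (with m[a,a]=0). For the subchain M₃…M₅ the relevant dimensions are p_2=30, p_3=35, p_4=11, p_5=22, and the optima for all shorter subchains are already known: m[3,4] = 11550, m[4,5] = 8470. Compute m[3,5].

18810

m[3,5] = min over k∈[3,4] of m[3,k]+m[k+1,5]+p_{2}·p_k·p_{5}.
k=3: 0 + 8470 + 30·35·22 = 31570; k=4: 11550 + 0 + 30·11·22 = 18810.
Minimum: 18810 at k=4.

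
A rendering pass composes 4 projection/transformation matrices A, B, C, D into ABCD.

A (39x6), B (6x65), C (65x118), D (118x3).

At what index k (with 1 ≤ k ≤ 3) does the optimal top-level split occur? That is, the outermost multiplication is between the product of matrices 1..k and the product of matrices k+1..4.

1

Adjacent pairs: AB = 39·6·65 = 15210; BC = 6·65·118 = 46020; CD = 65·118·3 = 23010.
Length 3: A..C: k=1: 0+46020+39·6·118=73632; k=2: 15210+0+39·65·118=314340 → min 73632 | B..D: k=2: 0+23010+6·65·3=24180; k=3: 46020+0+6·118·3=48144 → min 24180.
Top-level splits: k=1: (A..A)·(B..D) → 0+24180+39·6·3 = 24882; k=2: (A..B)·(C..D) → 15210+23010+39·65·3 = 45825; k=3: (A..C)·(D..D) → 73632+0+39·118·3 = 87438.
Best split is after A, i.e. k = 1.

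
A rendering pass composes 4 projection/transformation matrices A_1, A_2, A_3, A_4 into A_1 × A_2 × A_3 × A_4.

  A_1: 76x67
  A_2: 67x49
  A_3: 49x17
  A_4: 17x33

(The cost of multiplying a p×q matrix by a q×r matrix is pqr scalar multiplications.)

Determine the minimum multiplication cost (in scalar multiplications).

185011

Adjacent pairs: A_1A_2 = 76·67·49 = 249508; A_2A_3 = 67·49·17 = 55811; A_3A_4 = 49·17·33 = 27489.
Length 3: A_1..A_3: k=1: 0+55811+76·67·17=142375; k=2: 249508+0+76·49·17=312816 → min 142375 | A_2..A_4: k=2: 0+27489+67·49·33=135828; k=3: 55811+0+67·17·33=93398 → min 93398.
Length 4: A_1..A_4: k=1: 0+93398+76·67·33=261434; k=2: 249508+27489+76·49·33=399889; k=3: 142375+0+76·17·33=185011 → min 185011.
Optimal order: ((A_1 × (A_2 × A_3)) × A_4) with cost 185011.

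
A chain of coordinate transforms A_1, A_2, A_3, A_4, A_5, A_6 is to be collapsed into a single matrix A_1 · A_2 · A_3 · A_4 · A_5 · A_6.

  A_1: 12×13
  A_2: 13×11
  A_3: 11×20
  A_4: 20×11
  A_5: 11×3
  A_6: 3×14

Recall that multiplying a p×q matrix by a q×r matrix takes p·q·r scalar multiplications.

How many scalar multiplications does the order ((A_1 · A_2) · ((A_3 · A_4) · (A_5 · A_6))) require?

(A_1 · A_2): 12×13 by 13×11 → 12×11, cost 12·13·11 = 1716
(A_3 · A_4): 11×20 by 20×11 → 11×11, cost 11·20·11 = 2420
(A_5 · A_6): 11×3 by 3×14 → 11×14, cost 11·3·14 = 462
((A_3 · A_4) · (A_5 · A_6)): 11×11 by 11×14 → 11×14, cost 11·11·14 = 1694; cumulative 4576
((A_1 · A_2) · ((A_3 · A_4) · (A_5 · A_6))): 12×11 by 11×14 → 12×14, cost 12·11·14 = 1848; cumulative 8140
Total: 8140 scalar multiplications.

8140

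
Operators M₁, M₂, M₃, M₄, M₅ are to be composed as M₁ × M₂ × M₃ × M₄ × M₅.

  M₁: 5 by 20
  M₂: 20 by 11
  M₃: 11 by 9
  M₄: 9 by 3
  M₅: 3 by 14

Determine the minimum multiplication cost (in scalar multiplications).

1467

Adjacent pairs: M₁M₂ = 5·20·11 = 1100; M₂M₃ = 20·11·9 = 1980; M₃M₄ = 11·9·3 = 297; M₄M₅ = 9·3·14 = 378.
Length 3: M₁..M₃: k=1: 0+1980+5·20·9=2880; k=2: 1100+0+5·11·9=1595 → min 1595 | M₂..M₄: k=2: 0+297+20·11·3=957; k=3: 1980+0+20·9·3=2520 → min 957 | M₃..M₅: k=3: 0+378+11·9·14=1764; k=4: 297+0+11·3·14=759 → min 759.
Length 4: M₁..M₄: k=1: 0+957+5·20·3=1257; k=2: 1100+297+5·11·3=1562; k=3: 1595+0+5·9·3=1730 → min 1257 | M₂..M₅: k=2: 0+759+20·11·14=3839; k=3: 1980+378+20·9·14=4878; k=4: 957+0+20·3·14=1797 → min 1797.
Length 5: M₁..M₅: k=1: 0+1797+5·20·14=3197; k=2: 1100+759+5·11·14=2629; k=3: 1595+378+5·9·14=2603; k=4: 1257+0+5·3·14=1467 → min 1467.
Optimal order: ((M₁ × (M₂ × (M₃ × M₄))) × M₅) with cost 1467.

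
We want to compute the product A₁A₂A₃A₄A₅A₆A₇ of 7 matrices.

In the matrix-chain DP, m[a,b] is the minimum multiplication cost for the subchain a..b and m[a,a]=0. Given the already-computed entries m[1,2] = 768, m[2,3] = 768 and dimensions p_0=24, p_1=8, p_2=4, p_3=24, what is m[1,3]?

3072

m[1,3] = min over k∈[1,2] of m[1,k]+m[k+1,3]+p_{0}·p_k·p_{3}.
k=1: 0 + 768 + 24·8·24 = 5376; k=2: 768 + 0 + 24·4·24 = 3072.
Minimum: 3072 at k=2.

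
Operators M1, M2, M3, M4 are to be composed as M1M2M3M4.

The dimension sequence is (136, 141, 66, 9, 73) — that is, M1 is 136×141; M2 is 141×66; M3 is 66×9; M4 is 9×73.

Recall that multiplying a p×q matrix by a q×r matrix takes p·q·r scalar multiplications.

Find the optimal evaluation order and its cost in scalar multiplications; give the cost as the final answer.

Adjacent pairs: M1M2 = 136·141·66 = 1265616; M2M3 = 141·66·9 = 83754; M3M4 = 66·9·73 = 43362.
Length 3: M1..M3: k=1: 0+83754+136·141·9=256338; k=2: 1265616+0+136·66·9=1346400 → min 256338 | M2..M4: k=2: 0+43362+141·66·73=722700; k=3: 83754+0+141·9·73=176391 → min 176391.
Length 4: M1..M4: k=1: 0+176391+136·141·73=1576239; k=2: 1265616+43362+136·66·73=1964226; k=3: 256338+0+136·9·73=345690 → min 345690.
Optimal parenthesization: ((M1(M2M3))M4) with cost 345690.

345690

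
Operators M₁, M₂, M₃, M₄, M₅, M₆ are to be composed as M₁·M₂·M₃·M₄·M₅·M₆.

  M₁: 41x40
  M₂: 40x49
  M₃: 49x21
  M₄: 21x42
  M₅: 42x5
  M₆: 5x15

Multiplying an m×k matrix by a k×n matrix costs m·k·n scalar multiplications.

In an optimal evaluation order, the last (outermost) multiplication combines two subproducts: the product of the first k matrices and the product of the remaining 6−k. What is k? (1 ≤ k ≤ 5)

Adjacent pairs: M₁M₂ = 41·40·49 = 80360; M₂M₃ = 40·49·21 = 41160; M₃M₄ = 49·21·42 = 43218; M₄M₅ = 21·42·5 = 4410; M₅M₆ = 42·5·15 = 3150.
Length 3: M₁..M₃: k=1: 0+41160+41·40·21=75600; k=2: 80360+0+41·49·21=122549 → min 75600 | M₂..M₄: k=2: 0+43218+40·49·42=125538; k=3: 41160+0+40·21·42=76440 → min 76440 | M₃..M₅: k=3: 0+4410+49·21·5=9555; k=4: 43218+0+49·42·5=53508 → min 9555 | M₄..M₆: k=4: 0+3150+21·42·15=16380; k=5: 4410+0+21·5·15=5985 → min 5985.
Length 4: M₁..M₄: k=1: 0+76440+41·40·42=145320; k=2: 80360+43218+41·49·42=207956; k=3: 75600+0+41·21·42=111762 → min 111762 | M₂..M₅: k=2: 0+9555+40·49·5=19355; k=3: 41160+4410+40·21·5=49770; k=4: 76440+0+40·42·5=84840 → min 19355 | M₃..M₆: k=3: 0+5985+49·21·15=21420; k=4: 43218+3150+49·42·15=77238; k=5: 9555+0+49·5·15=13230 → min 13230.
Length 5: M₁..M₅: k=1: 0+19355+41·40·5=27555; k=2: 80360+9555+41·49·5=99960; k=3: 75600+4410+41·21·5=84315; k=4: 111762+0+41·42·5=120372 → min 27555 | M₂..M₆: k=2: 0+13230+40·49·15=42630; k=3: 41160+5985+40·21·15=59745; k=4: 76440+3150+40·42·15=104790; k=5: 19355+0+40·5·15=22355 → min 22355.
Top-level splits: k=1: (M₁..M₁)·(M₂..M₆) → 0+22355+41·40·15 = 46955; k=2: (M₁..M₂)·(M₃..M₆) → 80360+13230+41·49·15 = 123725; k=3: (M₁..M₃)·(M₄..M₆) → 75600+5985+41·21·15 = 94500; k=4: (M₁..M₄)·(M₅..M₆) → 111762+3150+41·42·15 = 140742; k=5: (M₁..M₅)·(M₆..M₆) → 27555+0+41·5·15 = 30630.
Best split is after M₅, i.e. k = 5.

5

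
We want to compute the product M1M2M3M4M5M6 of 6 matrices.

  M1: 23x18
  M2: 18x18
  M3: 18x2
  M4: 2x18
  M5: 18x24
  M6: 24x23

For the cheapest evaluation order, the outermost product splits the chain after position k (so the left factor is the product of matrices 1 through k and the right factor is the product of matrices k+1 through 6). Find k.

3

Adjacent pairs: M1M2 = 23·18·18 = 7452; M2M3 = 18·18·2 = 648; M3M4 = 18·2·18 = 648; M4M5 = 2·18·24 = 864; M5M6 = 18·24·23 = 9936.
Length 3: M1..M3: k=1: 0+648+23·18·2=1476; k=2: 7452+0+23·18·2=8280 → min 1476 | M2..M4: k=2: 0+648+18·18·18=6480; k=3: 648+0+18·2·18=1296 → min 1296 | M3..M5: k=3: 0+864+18·2·24=1728; k=4: 648+0+18·18·24=8424 → min 1728 | M4..M6: k=4: 0+9936+2·18·23=10764; k=5: 864+0+2·24·23=1968 → min 1968.
Length 4: M1..M4: k=1: 0+1296+23·18·18=8748; k=2: 7452+648+23·18·18=15552; k=3: 1476+0+23·2·18=2304 → min 2304 | M2..M5: k=2: 0+1728+18·18·24=9504; k=3: 648+864+18·2·24=2376; k=4: 1296+0+18·18·24=9072 → min 2376 | M3..M6: k=3: 0+1968+18·2·23=2796; k=4: 648+9936+18·18·23=18036; k=5: 1728+0+18·24·23=11664 → min 2796.
Length 5: M1..M5: k=1: 0+2376+23·18·24=12312; k=2: 7452+1728+23·18·24=19116; k=3: 1476+864+23·2·24=3444; k=4: 2304+0+23·18·24=12240 → min 3444 | M2..M6: k=2: 0+2796+18·18·23=10248; k=3: 648+1968+18·2·23=3444; k=4: 1296+9936+18·18·23=18684; k=5: 2376+0+18·24·23=12312 → min 3444.
Top-level splits: k=1: (M1..M1)·(M2..M6) → 0+3444+23·18·23 = 12966; k=2: (M1..M2)·(M3..M6) → 7452+2796+23·18·23 = 19770; k=3: (M1..M3)·(M4..M6) → 1476+1968+23·2·23 = 4502; k=4: (M1..M4)·(M5..M6) → 2304+9936+23·18·23 = 21762; k=5: (M1..M5)·(M6..M6) → 3444+0+23·24·23 = 16140.
Best split is after M3, i.e. k = 3.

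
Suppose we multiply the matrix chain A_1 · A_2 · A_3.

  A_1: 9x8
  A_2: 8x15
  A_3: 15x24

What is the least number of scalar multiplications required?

Order (A_1 · (A_2 · A_3)): (A_2 · A_3): 8×15 by 15×24 → 8×24, cost 8·15·24 = 2880; (A_1 · (A_2 · A_3)): 9×8 by 8×24 → 9×24, cost 9·8·24 = 1728; cumulative 4608. Total 4608.
Order ((A_1 · A_2) · A_3): (A_1 · A_2): 9×8 by 8×15 → 9×15, cost 9·8·15 = 1080; ((A_1 · A_2) · A_3): 9×15 by 15×24 → 9×24, cost 9·15·24 = 3240; cumulative 4320. Total 4320.
Minimum: 4320.

4320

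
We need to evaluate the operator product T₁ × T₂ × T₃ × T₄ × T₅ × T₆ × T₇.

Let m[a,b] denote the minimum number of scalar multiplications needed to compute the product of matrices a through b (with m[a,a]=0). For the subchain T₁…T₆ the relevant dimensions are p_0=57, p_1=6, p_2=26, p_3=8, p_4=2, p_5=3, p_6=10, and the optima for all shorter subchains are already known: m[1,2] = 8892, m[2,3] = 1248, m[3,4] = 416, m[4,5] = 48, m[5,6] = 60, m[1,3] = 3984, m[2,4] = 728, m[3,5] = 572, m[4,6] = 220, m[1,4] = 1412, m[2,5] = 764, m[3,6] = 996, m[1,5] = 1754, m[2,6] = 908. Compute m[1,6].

m[1,6] = min over k∈[1,5] of m[1,k]+m[k+1,6]+p_{0}·p_k·p_{6}.
k=1: 0 + 908 + 57·6·10 = 4328; k=2: 8892 + 996 + 57·26·10 = 24708; k=3: 3984 + 220 + 57·8·10 = 8764; k=4: 1412 + 60 + 57·2·10 = 2612; k=5: 1754 + 0 + 57·3·10 = 3464.
Minimum: 2612 at k=4.

2612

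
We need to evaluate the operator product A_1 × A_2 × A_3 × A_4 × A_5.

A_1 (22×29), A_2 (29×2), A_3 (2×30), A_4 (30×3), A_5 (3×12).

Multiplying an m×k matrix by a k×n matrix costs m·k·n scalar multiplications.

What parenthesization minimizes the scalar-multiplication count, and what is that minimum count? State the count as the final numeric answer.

2056

Adjacent pairs: A_1A_2 = 22·29·2 = 1276; A_2A_3 = 29·2·30 = 1740; A_3A_4 = 2·30·3 = 180; A_4A_5 = 30·3·12 = 1080.
Length 3: A_1..A_3: k=1: 0+1740+22·29·30=20880; k=2: 1276+0+22·2·30=2596 → min 2596 | A_2..A_4: k=2: 0+180+29·2·3=354; k=3: 1740+0+29·30·3=4350 → min 354 | A_3..A_5: k=3: 0+1080+2·30·12=1800; k=4: 180+0+2·3·12=252 → min 252.
Length 4: A_1..A_4: k=1: 0+354+22·29·3=2268; k=2: 1276+180+22·2·3=1588; k=3: 2596+0+22·30·3=4576 → min 1588 | A_2..A_5: k=2: 0+252+29·2·12=948; k=3: 1740+1080+29·30·12=13260; k=4: 354+0+29·3·12=1398 → min 948.
Length 5: A_1..A_5: k=1: 0+948+22·29·12=8604; k=2: 1276+252+22·2·12=2056; k=3: 2596+1080+22·30·12=11596; k=4: 1588+0+22·3·12=2380 → min 2056.
Optimal parenthesization: ((A_1 × A_2) × ((A_3 × A_4) × A_5)) with cost 2056.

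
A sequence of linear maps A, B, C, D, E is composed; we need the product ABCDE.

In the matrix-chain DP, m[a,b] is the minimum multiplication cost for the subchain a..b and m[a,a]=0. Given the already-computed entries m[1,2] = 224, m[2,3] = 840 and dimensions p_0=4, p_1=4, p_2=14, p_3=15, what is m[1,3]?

1064

m[1,3] = min over k∈[1,2] of m[1,k]+m[k+1,3]+p_{0}·p_k·p_{3}.
k=1: 0 + 840 + 4·4·15 = 1080; k=2: 224 + 0 + 4·14·15 = 1064.
Minimum: 1064 at k=2.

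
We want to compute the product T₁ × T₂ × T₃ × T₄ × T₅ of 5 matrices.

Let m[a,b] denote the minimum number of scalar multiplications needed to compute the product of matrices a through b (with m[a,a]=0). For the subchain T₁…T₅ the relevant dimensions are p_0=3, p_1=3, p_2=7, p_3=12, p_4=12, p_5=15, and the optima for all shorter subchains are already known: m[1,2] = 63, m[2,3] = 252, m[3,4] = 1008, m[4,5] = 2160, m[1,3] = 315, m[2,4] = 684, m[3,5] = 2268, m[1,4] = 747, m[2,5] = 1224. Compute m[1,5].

m[1,5] = min over k∈[1,4] of m[1,k]+m[k+1,5]+p_{0}·p_k·p_{5}.
k=1: 0 + 1224 + 3·3·15 = 1359; k=2: 63 + 2268 + 3·7·15 = 2646; k=3: 315 + 2160 + 3·12·15 = 3015; k=4: 747 + 0 + 3·12·15 = 1287.
Minimum: 1287 at k=4.

1287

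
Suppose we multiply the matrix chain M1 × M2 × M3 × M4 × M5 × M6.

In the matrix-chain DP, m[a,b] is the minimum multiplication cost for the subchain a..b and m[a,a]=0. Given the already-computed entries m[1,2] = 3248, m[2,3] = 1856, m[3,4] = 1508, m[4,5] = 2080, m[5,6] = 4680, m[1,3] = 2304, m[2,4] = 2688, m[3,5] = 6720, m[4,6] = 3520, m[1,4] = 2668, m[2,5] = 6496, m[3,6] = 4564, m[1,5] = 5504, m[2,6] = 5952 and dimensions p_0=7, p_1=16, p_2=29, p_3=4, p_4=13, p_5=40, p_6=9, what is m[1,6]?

m[1,6] = min over k∈[1,5] of m[1,k]+m[k+1,6]+p_{0}·p_k·p_{6}.
k=1: 0 + 5952 + 7·16·9 = 6960; k=2: 3248 + 4564 + 7·29·9 = 9639; k=3: 2304 + 3520 + 7·4·9 = 6076; k=4: 2668 + 4680 + 7·13·9 = 8167; k=5: 5504 + 0 + 7·40·9 = 8024.
Minimum: 6076 at k=3.

6076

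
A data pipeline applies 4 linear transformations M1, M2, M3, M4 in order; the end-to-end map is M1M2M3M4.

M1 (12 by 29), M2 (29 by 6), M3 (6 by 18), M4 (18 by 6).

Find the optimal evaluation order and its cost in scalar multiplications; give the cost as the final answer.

3168

Adjacent pairs: M1M2 = 12·29·6 = 2088; M2M3 = 29·6·18 = 3132; M3M4 = 6·18·6 = 648.
Length 3: M1..M3: k=1: 0+3132+12·29·18=9396; k=2: 2088+0+12·6·18=3384 → min 3384 | M2..M4: k=2: 0+648+29·6·6=1692; k=3: 3132+0+29·18·6=6264 → min 1692.
Length 4: M1..M4: k=1: 0+1692+12·29·6=3780; k=2: 2088+648+12·6·6=3168; k=3: 3384+0+12·18·6=4680 → min 3168.
Optimal parenthesization: ((M1M2)(M3M4)) with cost 3168.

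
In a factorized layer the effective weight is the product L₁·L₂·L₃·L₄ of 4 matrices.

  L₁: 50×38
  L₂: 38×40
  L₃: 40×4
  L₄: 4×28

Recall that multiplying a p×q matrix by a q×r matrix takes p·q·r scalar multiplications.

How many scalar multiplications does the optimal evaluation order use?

Adjacent pairs: L₁L₂ = 50·38·40 = 76000; L₂L₃ = 38·40·4 = 6080; L₃L₄ = 40·4·28 = 4480.
Length 3: L₁..L₃: k=1: 0+6080+50·38·4=13680; k=2: 76000+0+50·40·4=84000 → min 13680 | L₂..L₄: k=2: 0+4480+38·40·28=47040; k=3: 6080+0+38·4·28=10336 → min 10336.
Length 4: L₁..L₄: k=1: 0+10336+50·38·28=63536; k=2: 76000+4480+50·40·28=136480; k=3: 13680+0+50·4·28=19280 → min 19280.
Optimal order: ((L₁·(L₂·L₃))·L₄) with cost 19280.

19280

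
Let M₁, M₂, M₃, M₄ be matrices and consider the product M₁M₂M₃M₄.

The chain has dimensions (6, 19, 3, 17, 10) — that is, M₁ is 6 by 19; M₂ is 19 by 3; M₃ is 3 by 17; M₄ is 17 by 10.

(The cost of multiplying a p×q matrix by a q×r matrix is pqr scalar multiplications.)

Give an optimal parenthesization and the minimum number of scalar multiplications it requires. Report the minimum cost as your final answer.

1032

Adjacent pairs: M₁M₂ = 6·19·3 = 342; M₂M₃ = 19·3·17 = 969; M₃M₄ = 3·17·10 = 510.
Length 3: M₁..M₃: k=1: 0+969+6·19·17=2907; k=2: 342+0+6·3·17=648 → min 648 | M₂..M₄: k=2: 0+510+19·3·10=1080; k=3: 969+0+19·17·10=4199 → min 1080.
Length 4: M₁..M₄: k=1: 0+1080+6·19·10=2220; k=2: 342+510+6·3·10=1032; k=3: 648+0+6·17·10=1668 → min 1032.
Optimal parenthesization: ((M₁M₂)(M₃M₄)) with cost 1032.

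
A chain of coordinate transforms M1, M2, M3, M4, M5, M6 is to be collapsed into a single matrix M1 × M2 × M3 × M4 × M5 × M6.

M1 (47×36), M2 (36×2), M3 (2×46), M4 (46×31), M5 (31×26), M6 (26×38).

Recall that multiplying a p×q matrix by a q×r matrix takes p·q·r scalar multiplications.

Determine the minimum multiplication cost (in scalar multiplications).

Adjacent pairs: M1M2 = 47·36·2 = 3384; M2M3 = 36·2·46 = 3312; M3M4 = 2·46·31 = 2852; M4M5 = 46·31·26 = 37076; M5M6 = 31·26·38 = 30628.
Length 3: M1..M3: k=1: 0+3312+47·36·46=81144; k=2: 3384+0+47·2·46=7708 → min 7708 | M2..M4: k=2: 0+2852+36·2·31=5084; k=3: 3312+0+36·46·31=54648 → min 5084 | M3..M5: k=3: 0+37076+2·46·26=39468; k=4: 2852+0+2·31·26=4464 → min 4464 | M4..M6: k=4: 0+30628+46·31·38=84816; k=5: 37076+0+46·26·38=82524 → min 82524.
Length 4: M1..M4: k=1: 0+5084+47·36·31=57536; k=2: 3384+2852+47·2·31=9150; k=3: 7708+0+47·46·31=74730 → min 9150 | M2..M5: k=2: 0+4464+36·2·26=6336; k=3: 3312+37076+36·46·26=83444; k=4: 5084+0+36·31·26=34100 → min 6336 | M3..M6: k=3: 0+82524+2·46·38=86020; k=4: 2852+30628+2·31·38=35836; k=5: 4464+0+2·26·38=6440 → min 6440.
Length 5: M1..M5: k=1: 0+6336+47·36·26=50328; k=2: 3384+4464+47·2·26=10292; k=3: 7708+37076+47·46·26=100996; k=4: 9150+0+47·31·26=47032 → min 10292 | M2..M6: k=2: 0+6440+36·2·38=9176; k=3: 3312+82524+36·46·38=148764; k=4: 5084+30628+36·31·38=78120; k=5: 6336+0+36·26·38=41904 → min 9176.
Length 6: M1..M6: k=1: 0+9176+47·36·38=73472; k=2: 3384+6440+47·2·38=13396; k=3: 7708+82524+47·46·38=172388; k=4: 9150+30628+47·31·38=95144; k=5: 10292+0+47·26·38=56728 → min 13396.
Optimal order: ((M1 × M2) × (((M3 × M4) × M5) × M6)) with cost 13396.

13396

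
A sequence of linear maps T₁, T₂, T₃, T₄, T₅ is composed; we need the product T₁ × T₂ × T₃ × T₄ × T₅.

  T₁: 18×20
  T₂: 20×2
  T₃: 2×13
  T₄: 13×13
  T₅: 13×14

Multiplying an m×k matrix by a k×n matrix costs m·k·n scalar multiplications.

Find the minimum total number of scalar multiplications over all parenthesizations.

Adjacent pairs: T₁T₂ = 18·20·2 = 720; T₂T₃ = 20·2·13 = 520; T₃T₄ = 2·13·13 = 338; T₄T₅ = 13·13·14 = 2366.
Length 3: T₁..T₃: k=1: 0+520+18·20·13=5200; k=2: 720+0+18·2·13=1188 → min 1188 | T₂..T₄: k=2: 0+338+20·2·13=858; k=3: 520+0+20·13·13=3900 → min 858 | T₃..T₅: k=3: 0+2366+2·13·14=2730; k=4: 338+0+2·13·14=702 → min 702.
Length 4: T₁..T₄: k=1: 0+858+18·20·13=5538; k=2: 720+338+18·2·13=1526; k=3: 1188+0+18·13·13=4230 → min 1526 | T₂..T₅: k=2: 0+702+20·2·14=1262; k=3: 520+2366+20·13·14=6526; k=4: 858+0+20·13·14=4498 → min 1262.
Length 5: T₁..T₅: k=1: 0+1262+18·20·14=6302; k=2: 720+702+18·2·14=1926; k=3: 1188+2366+18·13·14=6830; k=4: 1526+0+18·13·14=4802 → min 1926.
Optimal order: ((T₁ × T₂) × ((T₃ × T₄) × T₅)) with cost 1926.

1926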